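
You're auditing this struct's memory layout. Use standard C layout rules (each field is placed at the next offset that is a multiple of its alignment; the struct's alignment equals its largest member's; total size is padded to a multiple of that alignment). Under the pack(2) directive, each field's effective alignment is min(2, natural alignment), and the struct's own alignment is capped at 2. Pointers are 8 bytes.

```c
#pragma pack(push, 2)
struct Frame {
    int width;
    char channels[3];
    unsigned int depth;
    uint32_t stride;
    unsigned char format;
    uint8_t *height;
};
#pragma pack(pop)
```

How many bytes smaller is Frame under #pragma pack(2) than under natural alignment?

natural layout:
  @0: width [4B, align 4] → 4
  @4: channels [3B, align 1] → 7
  +1 pad (align 4)
  @8: depth [4B, align 4] → 12
  @12: stride [4B, align 4] → 16
  @16: format [1B, align 1] → 17
  +7 pad (align 8)
  @24: height [8B, align 8] → 32
  size 32, align 8
packed(2) layout:
  @0: width [4B, align 2] → 4
  @4: channels [3B, align 1] → 7
  +1 pad (align 2)
  @8: depth [4B, align 2] → 12
  @12: stride [4B, align 2] → 16
  @16: format [1B, align 1] → 17
  +1 pad (align 2)
  @18: height [8B, align 2] → 26
  size 26, align 2
32 − 26 = 6

6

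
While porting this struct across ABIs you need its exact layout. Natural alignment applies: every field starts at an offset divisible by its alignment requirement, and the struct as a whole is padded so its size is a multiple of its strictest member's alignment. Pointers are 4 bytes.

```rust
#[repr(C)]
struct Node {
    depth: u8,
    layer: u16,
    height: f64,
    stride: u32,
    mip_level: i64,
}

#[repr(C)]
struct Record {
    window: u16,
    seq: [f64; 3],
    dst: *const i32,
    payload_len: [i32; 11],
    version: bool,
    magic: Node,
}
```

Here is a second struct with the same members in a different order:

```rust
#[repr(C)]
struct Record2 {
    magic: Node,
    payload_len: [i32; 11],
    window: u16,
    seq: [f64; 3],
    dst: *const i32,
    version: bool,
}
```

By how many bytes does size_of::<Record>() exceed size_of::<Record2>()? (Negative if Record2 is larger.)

8

Node: 0..1  depth  (1B, 1-aligned); 1..2  -- padding (1B); 2..4  layer  (2B, 2-aligned); 4..8  -- padding (4B); 8..16  height  (8B, 8-aligned); 16..20  stride  (4B, 4-aligned); 20..24  -- padding (4B); 24..32  mip_level  (8B, 8-aligned); sizeof = 32, alignof = 8
0..2  window  (2B, 2-aligned)
2..8  -- padding (6B)
8..32  seq  (24B, 8-aligned)
32..36  dst  (4B, 4-aligned)
36..80  payload_len  (44B, 4-aligned)
80..81  version  (1B, 1-aligned)
81..88  -- padding (7B)
88..120  magic  (32B, 8-aligned)
sizeof = 120, alignof = 8
— Record2 —
0..32  magic  (32B, 8-aligned)
32..76  payload_len  (44B, 4-aligned)
76..78  window  (2B, 2-aligned)
78..80  -- padding (2B)
80..104  seq  (24B, 8-aligned)
104..108  dst  (4B, 4-aligned)
108..109  version  (1B, 1-aligned)
109..112  -- tail padding (3B)
sizeof = 112, alignof = 8
120 − 112 = 8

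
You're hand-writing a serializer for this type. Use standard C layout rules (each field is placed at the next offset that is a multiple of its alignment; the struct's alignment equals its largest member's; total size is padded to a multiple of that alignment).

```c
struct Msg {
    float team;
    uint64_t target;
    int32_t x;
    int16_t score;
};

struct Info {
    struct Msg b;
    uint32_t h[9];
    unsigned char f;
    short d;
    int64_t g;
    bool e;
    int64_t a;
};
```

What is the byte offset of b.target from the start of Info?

Msg: 0..4  team  (4B, 4-aligned); 4..8  -- padding (4B); 8..16  target  (8B, 8-aligned); 16..20  x  (4B, 4-aligned); 20..22  score  (2B, 2-aligned); 22..24  -- tail padding (2B); sizeof = 24, alignof = 8
0..24  b  (24B, 8-aligned)
within Msg: target at 8
0 + 8 = 8

8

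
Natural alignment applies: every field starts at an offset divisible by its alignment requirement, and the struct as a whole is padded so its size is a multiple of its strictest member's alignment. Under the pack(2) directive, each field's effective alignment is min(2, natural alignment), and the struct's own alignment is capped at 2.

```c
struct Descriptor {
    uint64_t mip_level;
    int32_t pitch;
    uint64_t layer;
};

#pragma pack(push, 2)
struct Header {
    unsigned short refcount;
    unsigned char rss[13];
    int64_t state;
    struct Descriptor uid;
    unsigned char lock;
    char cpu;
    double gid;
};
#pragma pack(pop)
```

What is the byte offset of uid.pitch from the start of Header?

32

Descriptor: @0: mip_level [8B, align 8] → 8; @8: pitch [4B, align 4] → 12; +4 pad (align 8); @16: layer [8B, align 8] → 24; size 24, align 8
@0: refcount [2B, align 2] → 2
@2: rss [13B, align 1] → 15
+1 pad (align 2)
@16: state [8B, align 2] → 24
@24: uid [24B, align 2] → 48
within Descriptor: pitch at 8
24 + 8 = 32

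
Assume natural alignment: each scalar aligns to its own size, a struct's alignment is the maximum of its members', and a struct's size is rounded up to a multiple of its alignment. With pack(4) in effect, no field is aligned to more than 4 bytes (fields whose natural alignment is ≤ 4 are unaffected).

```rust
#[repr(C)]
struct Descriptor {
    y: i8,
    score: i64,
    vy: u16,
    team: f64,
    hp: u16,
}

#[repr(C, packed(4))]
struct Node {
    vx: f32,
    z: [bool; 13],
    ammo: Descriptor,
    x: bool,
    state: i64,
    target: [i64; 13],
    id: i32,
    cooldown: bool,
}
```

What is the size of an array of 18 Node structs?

Descriptor: 0..1  y  (1B, 1-aligned); 1..8  -- padding (7B); 8..16  score  (8B, 8-aligned); 16..18  vy  (2B, 2-aligned); 18..24  -- padding (6B); 24..32  team  (8B, 8-aligned); 32..34  hp  (2B, 2-aligned); 34..40  -- tail padding (6B); sizeof = 40, alignof = 8
0..4  vx  (4B, 4-aligned)
4..17  z  (13B, 1-aligned)
17..20  -- padding (3B)
20..60  ammo  (40B, 4-aligned)
60..61  x  (1B, 1-aligned)
61..64  -- padding (3B)
64..72  state  (8B, 4-aligned)
72..176  target  (104B, 4-aligned)
176..180  id  (4B, 4-aligned)
180..181  cooldown  (1B, 1-aligned)
181..184  -- tail padding (3B)
sizeof = 184, alignof = 4
array of 18: 18 × 184 = 3312

3312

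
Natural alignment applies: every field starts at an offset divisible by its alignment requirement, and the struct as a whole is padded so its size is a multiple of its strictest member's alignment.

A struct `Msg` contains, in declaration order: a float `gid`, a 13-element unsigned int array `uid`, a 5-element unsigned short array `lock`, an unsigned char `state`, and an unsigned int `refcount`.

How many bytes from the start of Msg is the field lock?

56

gid at 0 (size 4, align 4) → ends 4
uid at 4 (size 52, align 4) → ends 56
lock at 56 (size 10, align 2) → ends 66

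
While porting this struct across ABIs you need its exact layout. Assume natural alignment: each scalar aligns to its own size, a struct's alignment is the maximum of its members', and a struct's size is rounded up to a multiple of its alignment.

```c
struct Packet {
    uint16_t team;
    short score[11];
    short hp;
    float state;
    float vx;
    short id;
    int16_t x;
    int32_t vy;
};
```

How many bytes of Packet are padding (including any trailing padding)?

@0: team [2B, align 2] → 2
@2: score [22B, align 2] → 24
@24: hp [2B, align 2] → 26
+2 pad (align 4)
@28: state [4B, align 4] → 32
@32: vx [4B, align 4] → 36
@36: id [2B, align 2] → 38
@38: x [2B, align 2] → 40
@40: vy [4B, align 4] → 44
size 44, align 4
data bytes 42, size 44 → padding 2

2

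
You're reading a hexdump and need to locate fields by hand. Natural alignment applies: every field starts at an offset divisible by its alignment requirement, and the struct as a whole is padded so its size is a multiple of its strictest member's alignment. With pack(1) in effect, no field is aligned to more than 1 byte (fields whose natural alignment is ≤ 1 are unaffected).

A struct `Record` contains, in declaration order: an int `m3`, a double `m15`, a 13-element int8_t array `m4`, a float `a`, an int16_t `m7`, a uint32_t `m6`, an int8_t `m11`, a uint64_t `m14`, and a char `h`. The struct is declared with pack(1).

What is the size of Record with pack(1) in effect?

@0: m3 [4B, align 1] → 4
@4: m15 [8B, align 1] → 12
@12: m4 [13B, align 1] → 25
@25: a [4B, align 1] → 29
@29: m7 [2B, align 1] → 31
@31: m6 [4B, align 1] → 35
@35: m11 [1B, align 1] → 36
@36: m14 [8B, align 1] → 44
@44: h [1B, align 1] → 45
size 45, align 1

45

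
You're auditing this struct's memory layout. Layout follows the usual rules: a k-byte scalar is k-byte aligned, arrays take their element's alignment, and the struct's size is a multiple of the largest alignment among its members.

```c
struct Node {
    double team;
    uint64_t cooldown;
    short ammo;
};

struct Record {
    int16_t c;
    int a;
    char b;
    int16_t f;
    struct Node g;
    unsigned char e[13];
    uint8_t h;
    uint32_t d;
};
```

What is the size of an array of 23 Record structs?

1472

Node: 0..8  team  (8B, 8-aligned); 8..16  cooldown  (8B, 8-aligned); 16..18  ammo  (2B, 2-aligned); 18..24  -- tail padding (6B); sizeof = 24, alignof = 8
0..2  c  (2B, 2-aligned)
2..4  -- padding (2B)
4..8  a  (4B, 4-aligned)
8..9  b  (1B, 1-aligned)
9..10  -- padding (1B)
10..12  f  (2B, 2-aligned)
12..16  -- padding (4B)
16..40  g  (24B, 8-aligned)
40..53  e  (13B, 1-aligned)
53..54  h  (1B, 1-aligned)
54..56  -- padding (2B)
56..60  d  (4B, 4-aligned)
60..64  -- tail padding (4B)
sizeof = 64, alignof = 8
array of 23: 23 × 64 = 1472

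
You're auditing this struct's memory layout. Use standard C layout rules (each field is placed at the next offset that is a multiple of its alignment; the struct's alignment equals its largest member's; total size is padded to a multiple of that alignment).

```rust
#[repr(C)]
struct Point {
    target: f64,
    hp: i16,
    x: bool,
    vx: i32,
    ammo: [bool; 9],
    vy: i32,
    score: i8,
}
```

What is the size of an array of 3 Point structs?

0..8  target  (8B, 8-aligned)
8..10  hp  (2B, 2-aligned)
10..11  x  (1B, 1-aligned)
11..12  -- padding (1B)
12..16  vx  (4B, 4-aligned)
16..25  ammo  (9B, 1-aligned)
25..28  -- padding (3B)
28..32  vy  (4B, 4-aligned)
32..33  score  (1B, 1-aligned)
33..40  -- tail padding (7B)
sizeof = 40, alignof = 8
array of 3: 3 × 40 = 120

120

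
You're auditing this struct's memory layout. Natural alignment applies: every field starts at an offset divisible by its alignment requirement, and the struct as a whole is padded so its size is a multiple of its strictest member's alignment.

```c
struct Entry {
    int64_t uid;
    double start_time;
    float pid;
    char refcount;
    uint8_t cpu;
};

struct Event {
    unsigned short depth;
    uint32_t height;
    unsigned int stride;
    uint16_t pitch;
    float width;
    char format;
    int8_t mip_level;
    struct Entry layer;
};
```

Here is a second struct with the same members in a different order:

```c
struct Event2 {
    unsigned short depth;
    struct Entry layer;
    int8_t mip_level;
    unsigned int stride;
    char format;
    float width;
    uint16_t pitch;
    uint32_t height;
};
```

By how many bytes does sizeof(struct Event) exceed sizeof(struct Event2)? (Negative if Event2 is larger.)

-8

Entry: @0: uid [8B, align 8] → 8; @8: start_time [8B, align 8] → 16; @16: pid [4B, align 4] → 20; @20: refcount [1B, align 1] → 21; @21: cpu [1B, align 1] → 22; +2 tail pad (align 8); size 24, align 8
@0: depth [2B, align 2] → 2
+2 pad (align 4)
@4: height [4B, align 4] → 8
@8: stride [4B, align 4] → 12
@12: pitch [2B, align 2] → 14
+2 pad (align 4)
@16: width [4B, align 4] → 20
@20: format [1B, align 1] → 21
@21: mip_level [1B, align 1] → 22
+2 pad (align 8)
@24: layer [24B, align 8] → 48
size 48, align 8
— Event2 —
@0: depth [2B, align 2] → 2
+6 pad (align 8)
@8: layer [24B, align 8] → 32
@32: mip_level [1B, align 1] → 33
+3 pad (align 4)
@36: stride [4B, align 4] → 40
@40: format [1B, align 1] → 41
+3 pad (align 4)
@44: width [4B, align 4] → 48
@48: pitch [2B, align 2] → 50
+2 pad (align 4)
@52: height [4B, align 4] → 56
size 56, align 8
48 − 56 = -8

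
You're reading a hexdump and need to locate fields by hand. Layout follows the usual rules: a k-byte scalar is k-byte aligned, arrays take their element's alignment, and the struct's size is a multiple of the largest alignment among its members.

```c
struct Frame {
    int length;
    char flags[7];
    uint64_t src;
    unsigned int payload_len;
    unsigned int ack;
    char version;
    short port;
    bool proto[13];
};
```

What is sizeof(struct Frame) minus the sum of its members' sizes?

@0: length [4B, align 4] → 4
@4: flags [7B, align 1] → 11
+5 pad (align 8)
@16: src [8B, align 8] → 24
@24: payload_len [4B, align 4] → 28
@28: ack [4B, align 4] → 32
@32: version [1B, align 1] → 33
+1 pad (align 2)
@34: port [2B, align 2] → 36
@36: proto [13B, align 1] → 49
+7 tail pad (align 8)
size 56, align 8
data bytes 43, size 56 → padding 13

13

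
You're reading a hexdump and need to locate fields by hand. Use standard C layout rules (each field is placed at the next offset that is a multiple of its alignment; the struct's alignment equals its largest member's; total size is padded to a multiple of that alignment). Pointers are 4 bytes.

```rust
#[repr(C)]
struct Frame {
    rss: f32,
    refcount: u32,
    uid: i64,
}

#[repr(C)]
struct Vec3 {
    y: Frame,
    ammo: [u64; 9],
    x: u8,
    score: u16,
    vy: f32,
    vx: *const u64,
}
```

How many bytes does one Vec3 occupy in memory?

104 bytes

Frame: 0..4  rss  (4B, 4-aligned); 4..8  refcount  (4B, 4-aligned); 8..16  uid  (8B, 8-aligned); sizeof = 16, alignof = 8
0..16  y  (16B, 8-aligned)
16..88  ammo  (72B, 8-aligned)
88..89  x  (1B, 1-aligned)
89..90  -- padding (1B)
90..92  score  (2B, 2-aligned)
92..96  vy  (4B, 4-aligned)
96..100  vx  (4B, 4-aligned)
100..104  -- tail padding (4B)
sizeof = 104, alignof = 8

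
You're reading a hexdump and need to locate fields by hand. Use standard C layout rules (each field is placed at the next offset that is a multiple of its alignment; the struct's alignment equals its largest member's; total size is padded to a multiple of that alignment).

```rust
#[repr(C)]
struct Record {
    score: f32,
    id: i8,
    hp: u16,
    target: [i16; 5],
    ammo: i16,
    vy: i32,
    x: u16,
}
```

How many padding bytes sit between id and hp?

@0: score [4B, align 4] → 4
@4: id [1B, align 1] → 5
+1 pad (align 2)
@6: hp [2B, align 2] → 8

1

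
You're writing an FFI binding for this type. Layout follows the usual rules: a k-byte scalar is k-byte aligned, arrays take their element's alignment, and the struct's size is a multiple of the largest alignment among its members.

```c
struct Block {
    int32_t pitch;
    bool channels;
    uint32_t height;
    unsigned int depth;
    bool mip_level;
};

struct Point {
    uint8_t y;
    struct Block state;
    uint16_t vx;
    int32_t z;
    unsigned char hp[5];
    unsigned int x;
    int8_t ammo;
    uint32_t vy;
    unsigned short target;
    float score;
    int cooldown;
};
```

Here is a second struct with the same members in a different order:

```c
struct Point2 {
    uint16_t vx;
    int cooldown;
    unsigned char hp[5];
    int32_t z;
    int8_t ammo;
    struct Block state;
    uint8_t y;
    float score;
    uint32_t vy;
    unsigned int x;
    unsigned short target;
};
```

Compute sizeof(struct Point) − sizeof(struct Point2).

Block: 0..4  pitch  (4B, 4-aligned); 4..5  channels  (1B, 1-aligned); 5..8  -- padding (3B); 8..12  height  (4B, 4-aligned); 12..16  depth  (4B, 4-aligned); 16..17  mip_level  (1B, 1-aligned); 17..20  -- tail padding (3B); sizeof = 20, alignof = 4
0..1  y  (1B, 1-aligned)
1..4  -- padding (3B)
4..24  state  (20B, 4-aligned)
24..26  vx  (2B, 2-aligned)
26..28  -- padding (2B)
28..32  z  (4B, 4-aligned)
32..37  hp  (5B, 1-aligned)
37..40  -- padding (3B)
40..44  x  (4B, 4-aligned)
44..45  ammo  (1B, 1-aligned)
45..48  -- padding (3B)
48..52  vy  (4B, 4-aligned)
52..54  target  (2B, 2-aligned)
54..56  -- padding (2B)
56..60  score  (4B, 4-aligned)
60..64  cooldown  (4B, 4-aligned)
sizeof = 64, alignof = 4
— Point2 —
0..2  vx  (2B, 2-aligned)
2..4  -- padding (2B)
4..8  cooldown  (4B, 4-aligned)
8..13  hp  (5B, 1-aligned)
13..16  -- padding (3B)
16..20  z  (4B, 4-aligned)
20..21  ammo  (1B, 1-aligned)
21..24  -- padding (3B)
24..44  state  (20B, 4-aligned)
44..45  y  (1B, 1-aligned)
45..48  -- padding (3B)
48..52  score  (4B, 4-aligned)
52..56  vy  (4B, 4-aligned)
56..60  x  (4B, 4-aligned)
60..62  target  (2B, 2-aligned)
62..64  -- tail padding (2B)
sizeof = 64, alignof = 4
64 − 64 = 0

0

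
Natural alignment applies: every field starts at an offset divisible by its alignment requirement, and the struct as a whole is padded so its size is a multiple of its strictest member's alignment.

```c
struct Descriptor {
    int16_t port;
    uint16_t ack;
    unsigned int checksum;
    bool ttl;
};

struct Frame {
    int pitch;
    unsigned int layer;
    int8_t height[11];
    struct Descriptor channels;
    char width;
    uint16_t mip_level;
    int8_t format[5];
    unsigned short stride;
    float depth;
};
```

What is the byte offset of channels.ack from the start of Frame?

Descriptor: port at 0 (size 2, align 2) → ends 2; ack at 2 (size 2, align 2) → ends 4; checksum at 4 (size 4, align 4) → ends 8; ttl at 8 (size 1, align 1) → ends 9; tail pad 3 to reach multiple of 4; total 12 bytes, alignment 4
pitch at 0 (size 4, align 4) → ends 4
layer at 4 (size 4, align 4) → ends 8
height at 8 (size 11, align 1) → ends 19
pad 1 to align 4 for channels
channels at 20 (size 12, align 4) → ends 32
within Descriptor: ack at 2
20 + 2 = 22

22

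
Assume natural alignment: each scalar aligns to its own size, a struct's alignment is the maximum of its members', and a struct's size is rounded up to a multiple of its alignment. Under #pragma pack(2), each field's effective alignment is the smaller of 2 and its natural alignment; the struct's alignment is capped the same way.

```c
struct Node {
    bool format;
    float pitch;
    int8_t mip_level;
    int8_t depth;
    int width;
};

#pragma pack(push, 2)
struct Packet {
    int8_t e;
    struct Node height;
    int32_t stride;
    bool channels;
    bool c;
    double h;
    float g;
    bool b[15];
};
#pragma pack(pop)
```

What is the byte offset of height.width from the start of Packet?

Node: 0..1  format  (1B, 1-aligned); 1..4  -- padding (3B); 4..8  pitch  (4B, 4-aligned); 8..9  mip_level  (1B, 1-aligned); 9..10  depth  (1B, 1-aligned); 10..12  -- padding (2B); 12..16  width  (4B, 4-aligned); sizeof = 16, alignof = 4
0..1  e  (1B, 1-aligned)
1..2  -- padding (1B)
2..18  height  (16B, 2-aligned)
within Node: width at 12
2 + 12 = 14

14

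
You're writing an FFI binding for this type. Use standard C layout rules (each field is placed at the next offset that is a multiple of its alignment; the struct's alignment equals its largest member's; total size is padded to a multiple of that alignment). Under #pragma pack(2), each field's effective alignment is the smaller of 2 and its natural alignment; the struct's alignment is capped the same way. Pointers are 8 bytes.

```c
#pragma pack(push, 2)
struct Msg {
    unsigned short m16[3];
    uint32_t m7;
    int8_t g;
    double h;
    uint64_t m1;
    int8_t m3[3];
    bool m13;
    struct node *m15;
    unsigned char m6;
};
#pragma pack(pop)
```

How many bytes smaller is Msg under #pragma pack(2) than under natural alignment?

natural layout:
  @0: m16 [6B, align 2] → 6
  +2 pad (align 4)
  @8: m7 [4B, align 4] → 12
  @12: g [1B, align 1] → 13
  +3 pad (align 8)
  @16: h [8B, align 8] → 24
  @24: m1 [8B, align 8] → 32
  @32: m3 [3B, align 1] → 35
  @35: m13 [1B, align 1] → 36
  +4 pad (align 8)
  @40: m15 [8B, align 8] → 48
  @48: m6 [1B, align 1] → 49
  +7 tail pad (align 8)
  size 56, align 8
packed(2) layout:
  @0: m16 [6B, align 2] → 6
  @6: m7 [4B, align 2] → 10
  @10: g [1B, align 1] → 11
  +1 pad (align 2)
  @12: h [8B, align 2] → 20
  @20: m1 [8B, align 2] → 28
  @28: m3 [3B, align 1] → 31
  @31: m13 [1B, align 1] → 32
  @32: m15 [8B, align 2] → 40
  @40: m6 [1B, align 1] → 41
  +1 tail pad (align 2)
  size 42, align 2
56 − 42 = 14

14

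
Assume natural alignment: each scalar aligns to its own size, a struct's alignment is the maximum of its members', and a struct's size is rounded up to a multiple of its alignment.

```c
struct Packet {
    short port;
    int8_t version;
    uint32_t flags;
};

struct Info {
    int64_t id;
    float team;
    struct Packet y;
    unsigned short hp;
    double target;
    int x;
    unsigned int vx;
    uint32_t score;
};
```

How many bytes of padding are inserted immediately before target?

Packet: 0..2  port  (2B, 2-aligned); 2..3  version  (1B, 1-aligned); 3..4  -- padding (1B); 4..8  flags  (4B, 4-aligned); sizeof = 8, alignof = 4
0..8  id  (8B, 8-aligned)
8..12  team  (4B, 4-aligned)
12..20  y  (8B, 4-aligned)
20..22  hp  (2B, 2-aligned)
22..24  -- padding (2B)
24..32  target  (8B, 8-aligned)

2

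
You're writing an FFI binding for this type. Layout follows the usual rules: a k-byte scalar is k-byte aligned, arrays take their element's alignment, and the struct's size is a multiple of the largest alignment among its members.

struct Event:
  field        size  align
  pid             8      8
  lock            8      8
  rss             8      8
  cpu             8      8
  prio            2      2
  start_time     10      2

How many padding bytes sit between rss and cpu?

pid at 0 (size 8, align 8) → ends 8
lock at 8 (size 8, align 8) → ends 16
rss at 16 (size 8, align 8) → ends 24
cpu at 24 (size 8, align 8) → ends 32

0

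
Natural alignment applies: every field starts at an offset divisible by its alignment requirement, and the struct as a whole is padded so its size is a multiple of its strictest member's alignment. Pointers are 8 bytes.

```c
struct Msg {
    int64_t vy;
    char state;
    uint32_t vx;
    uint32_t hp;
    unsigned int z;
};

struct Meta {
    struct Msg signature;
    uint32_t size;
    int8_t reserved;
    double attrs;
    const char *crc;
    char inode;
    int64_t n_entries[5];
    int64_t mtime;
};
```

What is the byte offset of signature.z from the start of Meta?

20

Msg: 0..8  vy  (8B, 8-aligned); 8..9  state  (1B, 1-aligned); 9..12  -- padding (3B); 12..16  vx  (4B, 4-aligned); 16..20  hp  (4B, 4-aligned); 20..24  z  (4B, 4-aligned); sizeof = 24, alignof = 8
0..24  signature  (24B, 8-aligned)
within Msg: z at 20
0 + 20 = 20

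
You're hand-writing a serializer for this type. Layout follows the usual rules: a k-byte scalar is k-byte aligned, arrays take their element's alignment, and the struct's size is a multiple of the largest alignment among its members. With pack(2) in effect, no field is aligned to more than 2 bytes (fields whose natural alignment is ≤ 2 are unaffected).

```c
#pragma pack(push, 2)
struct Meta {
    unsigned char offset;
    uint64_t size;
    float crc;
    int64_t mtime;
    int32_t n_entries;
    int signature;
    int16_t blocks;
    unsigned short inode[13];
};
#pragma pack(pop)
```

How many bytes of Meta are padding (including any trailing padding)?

@0: offset [1B, align 1] → 1
+1 pad (align 2)
@2: size [8B, align 2] → 10
@10: crc [4B, align 2] → 14
@14: mtime [8B, align 2] → 22
@22: n_entries [4B, align 2] → 26
@26: signature [4B, align 2] → 30
@30: blocks [2B, align 2] → 32
@32: inode [26B, align 2] → 58
size 58, align 2
data bytes 57, size 58 → padding 1

1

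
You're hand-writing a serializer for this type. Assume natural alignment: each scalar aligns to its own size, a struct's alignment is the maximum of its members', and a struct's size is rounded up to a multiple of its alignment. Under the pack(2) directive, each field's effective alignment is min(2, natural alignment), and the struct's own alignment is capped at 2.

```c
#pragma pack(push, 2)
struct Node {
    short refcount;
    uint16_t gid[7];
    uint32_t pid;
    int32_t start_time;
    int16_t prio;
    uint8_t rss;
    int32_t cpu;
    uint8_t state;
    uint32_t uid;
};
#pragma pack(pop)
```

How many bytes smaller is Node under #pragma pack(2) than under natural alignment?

natural layout:
  @0: refcount [2B, align 2] → 2
  @2: gid [14B, align 2] → 16
  @16: pid [4B, align 4] → 20
  @20: start_time [4B, align 4] → 24
  @24: prio [2B, align 2] → 26
  @26: rss [1B, align 1] → 27
  +1 pad (align 4)
  @28: cpu [4B, align 4] → 32
  @32: state [1B, align 1] → 33
  +3 pad (align 4)
  @36: uid [4B, align 4] → 40
  size 40, align 4
packed(2) layout:
  @0: refcount [2B, align 2] → 2
  @2: gid [14B, align 2] → 16
  @16: pid [4B, align 2] → 20
  @20: start_time [4B, align 2] → 24
  @24: prio [2B, align 2] → 26
  @26: rss [1B, align 1] → 27
  +1 pad (align 2)
  @28: cpu [4B, align 2] → 32
  @32: state [1B, align 1] → 33
  +1 pad (align 2)
  @34: uid [4B, align 2] → 38
  size 38, align 2
40 − 38 = 2

2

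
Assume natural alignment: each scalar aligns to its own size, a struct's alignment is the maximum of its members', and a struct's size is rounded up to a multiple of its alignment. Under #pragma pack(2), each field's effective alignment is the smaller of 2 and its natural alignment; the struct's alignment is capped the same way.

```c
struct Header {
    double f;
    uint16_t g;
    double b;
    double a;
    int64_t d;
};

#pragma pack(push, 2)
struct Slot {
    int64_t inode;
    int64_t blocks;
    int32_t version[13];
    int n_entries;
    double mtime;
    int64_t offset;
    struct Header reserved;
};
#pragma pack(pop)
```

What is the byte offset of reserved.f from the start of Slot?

88

Header: @0: f [8B, align 8] → 8; @8: g [2B, align 2] → 10; +6 pad (align 8); @16: b [8B, align 8] → 24; @24: a [8B, align 8] → 32; @32: d [8B, align 8] → 40; size 40, align 8
@0: inode [8B, align 2] → 8
@8: blocks [8B, align 2] → 16
@16: version [52B, align 2] → 68
@68: n_entries [4B, align 2] → 72
@72: mtime [8B, align 2] → 80
@80: offset [8B, align 2] → 88
@88: reserved [40B, align 2] → 128
within Header: f at 0
88 + 0 = 88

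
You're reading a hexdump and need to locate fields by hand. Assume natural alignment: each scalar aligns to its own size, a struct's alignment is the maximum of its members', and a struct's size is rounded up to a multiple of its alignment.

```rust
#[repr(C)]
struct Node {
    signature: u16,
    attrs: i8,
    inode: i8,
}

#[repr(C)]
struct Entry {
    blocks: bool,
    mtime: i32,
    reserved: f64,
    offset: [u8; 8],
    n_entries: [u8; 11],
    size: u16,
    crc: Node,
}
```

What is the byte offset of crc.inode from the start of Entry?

Node: signature at 0 (size 2, align 2) → ends 2; attrs at 2 (size 1, align 1) → ends 3; inode at 3 (size 1, align 1) → ends 4; total 4 bytes, alignment 2
blocks at 0 (size 1, align 1) → ends 1
pad 3 to align 4 for mtime
mtime at 4 (size 4, align 4) → ends 8
reserved at 8 (size 8, align 8) → ends 16
offset at 16 (size 8, align 1) → ends 24
n_entries at 24 (size 11, align 1) → ends 35
pad 1 to align 2 for size
size at 36 (size 2, align 2) → ends 38
crc at 38 (size 4, align 2) → ends 42
within Node: inode at 3
38 + 3 = 41

41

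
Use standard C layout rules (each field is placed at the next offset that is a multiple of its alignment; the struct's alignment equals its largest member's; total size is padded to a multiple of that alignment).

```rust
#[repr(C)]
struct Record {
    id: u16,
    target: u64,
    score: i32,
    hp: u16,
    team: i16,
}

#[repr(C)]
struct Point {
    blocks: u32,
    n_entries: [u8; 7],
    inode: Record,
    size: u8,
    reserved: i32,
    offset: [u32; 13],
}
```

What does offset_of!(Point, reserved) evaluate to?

Record: id at 0 (size 2, align 2) → ends 2; pad 6 to align 8 for target; target at 8 (size 8, align 8) → ends 16; score at 16 (size 4, align 4) → ends 20; hp at 20 (size 2, align 2) → ends 22; team at 22 (size 2, align 2) → ends 24; total 24 bytes, alignment 8
blocks at 0 (size 4, align 4) → ends 4
n_entries at 4 (size 7, align 1) → ends 11
pad 5 to align 8 for inode
inode at 16 (size 24, align 8) → ends 40
size at 40 (size 1, align 1) → ends 41
pad 3 to align 4 for reserved
reserved at 44 (size 4, align 4) → ends 48

44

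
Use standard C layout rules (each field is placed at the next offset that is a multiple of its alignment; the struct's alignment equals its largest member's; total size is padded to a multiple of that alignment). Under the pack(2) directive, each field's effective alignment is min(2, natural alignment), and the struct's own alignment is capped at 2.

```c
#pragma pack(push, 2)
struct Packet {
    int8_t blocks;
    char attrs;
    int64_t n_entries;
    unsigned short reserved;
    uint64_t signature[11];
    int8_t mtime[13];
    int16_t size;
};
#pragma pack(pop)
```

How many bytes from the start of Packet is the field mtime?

@0: blocks [1B, align 1] → 1
@1: attrs [1B, align 1] → 2
@2: n_entries [8B, align 2] → 10
@10: reserved [2B, align 2] → 12
@12: signature [88B, align 2] → 100
@100: mtime [13B, align 1] → 113

100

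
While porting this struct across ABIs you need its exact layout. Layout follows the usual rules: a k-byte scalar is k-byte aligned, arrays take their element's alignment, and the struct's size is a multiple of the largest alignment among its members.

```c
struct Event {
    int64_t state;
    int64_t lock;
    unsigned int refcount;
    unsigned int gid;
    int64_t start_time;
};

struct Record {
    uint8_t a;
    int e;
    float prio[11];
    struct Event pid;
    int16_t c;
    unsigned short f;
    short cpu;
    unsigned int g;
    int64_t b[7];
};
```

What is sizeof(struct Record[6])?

960

Event: @0: state [8B, align 8] → 8; @8: lock [8B, align 8] → 16; @16: refcount [4B, align 4] → 20; @20: gid [4B, align 4] → 24; @24: start_time [8B, align 8] → 32; size 32, align 8
@0: a [1B, align 1] → 1
+3 pad (align 4)
@4: e [4B, align 4] → 8
@8: prio [44B, align 4] → 52
+4 pad (align 8)
@56: pid [32B, align 8] → 88
@88: c [2B, align 2] → 90
@90: f [2B, align 2] → 92
@92: cpu [2B, align 2] → 94
+2 pad (align 4)
@96: g [4B, align 4] → 100
+4 pad (align 8)
@104: b [56B, align 8] → 160
size 160, align 8
array of 6: 6 × 160 = 960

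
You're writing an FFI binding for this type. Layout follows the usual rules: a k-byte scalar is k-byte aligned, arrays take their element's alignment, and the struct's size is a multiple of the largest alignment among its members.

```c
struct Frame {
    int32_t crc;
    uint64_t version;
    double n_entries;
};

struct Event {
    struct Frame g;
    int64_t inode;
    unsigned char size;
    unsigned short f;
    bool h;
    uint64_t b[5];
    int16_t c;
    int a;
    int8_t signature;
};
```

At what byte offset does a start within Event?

84

Frame: crc at 0 (size 4, align 4) → ends 4; pad 4 to align 8 for version; version at 8 (size 8, align 8) → ends 16; n_entries at 16 (size 8, align 8) → ends 24; total 24 bytes, alignment 8
g at 0 (size 24, align 8) → ends 24
inode at 24 (size 8, align 8) → ends 32
size at 32 (size 1, align 1) → ends 33
pad 1 to align 2 for f
f at 34 (size 2, align 2) → ends 36
h at 36 (size 1, align 1) → ends 37
pad 3 to align 8 for b
b at 40 (size 40, align 8) → ends 80
c at 80 (size 2, align 2) → ends 82
pad 2 to align 4 for a
a at 84 (size 4, align 4) → ends 88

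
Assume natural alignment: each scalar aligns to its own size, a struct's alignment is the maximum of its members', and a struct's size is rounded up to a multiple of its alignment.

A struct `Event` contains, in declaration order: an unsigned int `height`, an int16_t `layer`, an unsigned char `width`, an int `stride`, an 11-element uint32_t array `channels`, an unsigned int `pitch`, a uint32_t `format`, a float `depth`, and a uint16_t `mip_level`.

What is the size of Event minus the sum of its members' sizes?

height at 0 (size 4, align 4) → ends 4
layer at 4 (size 2, align 2) → ends 6
width at 6 (size 1, align 1) → ends 7
pad 1 to align 4 for stride
stride at 8 (size 4, align 4) → ends 12
channels at 12 (size 44, align 4) → ends 56
pitch at 56 (size 4, align 4) → ends 60
format at 60 (size 4, align 4) → ends 64
depth at 64 (size 4, align 4) → ends 68
mip_level at 68 (size 2, align 2) → ends 70
tail pad 2 to reach multiple of 4
total 72 bytes, alignment 4
data bytes 69, size 72 → padding 3

3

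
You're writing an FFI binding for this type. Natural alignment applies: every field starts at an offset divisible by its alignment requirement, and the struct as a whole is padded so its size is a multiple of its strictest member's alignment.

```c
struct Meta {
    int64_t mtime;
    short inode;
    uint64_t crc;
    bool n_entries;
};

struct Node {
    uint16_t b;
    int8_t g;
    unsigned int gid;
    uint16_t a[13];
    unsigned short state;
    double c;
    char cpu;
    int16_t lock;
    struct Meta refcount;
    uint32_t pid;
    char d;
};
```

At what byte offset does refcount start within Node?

56

Meta: @0: mtime [8B, align 8] → 8; @8: inode [2B, align 2] → 10; +6 pad (align 8); @16: crc [8B, align 8] → 24; @24: n_entries [1B, align 1] → 25; +7 tail pad (align 8); size 32, align 8
@0: b [2B, align 2] → 2
@2: g [1B, align 1] → 3
+1 pad (align 4)
@4: gid [4B, align 4] → 8
@8: a [26B, align 2] → 34
@34: state [2B, align 2] → 36
+4 pad (align 8)
@40: c [8B, align 8] → 48
@48: cpu [1B, align 1] → 49
+1 pad (align 2)
@50: lock [2B, align 2] → 52
+4 pad (align 8)
@56: refcount [32B, align 8] → 88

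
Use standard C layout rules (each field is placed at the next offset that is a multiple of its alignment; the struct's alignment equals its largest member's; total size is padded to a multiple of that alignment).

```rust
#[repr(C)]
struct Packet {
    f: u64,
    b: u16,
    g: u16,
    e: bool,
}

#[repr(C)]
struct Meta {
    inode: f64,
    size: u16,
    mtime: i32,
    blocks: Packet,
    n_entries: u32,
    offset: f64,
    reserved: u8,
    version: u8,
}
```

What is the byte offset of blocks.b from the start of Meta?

Packet: 0..8  f  (8B, 8-aligned); 8..10  b  (2B, 2-aligned); 10..12  g  (2B, 2-aligned); 12..13  e  (1B, 1-aligned); 13..16  -- tail padding (3B); sizeof = 16, alignof = 8
0..8  inode  (8B, 8-aligned)
8..10  size  (2B, 2-aligned)
10..12  -- padding (2B)
12..16  mtime  (4B, 4-aligned)
16..32  blocks  (16B, 8-aligned)
within Packet: b at 8
16 + 8 = 24

24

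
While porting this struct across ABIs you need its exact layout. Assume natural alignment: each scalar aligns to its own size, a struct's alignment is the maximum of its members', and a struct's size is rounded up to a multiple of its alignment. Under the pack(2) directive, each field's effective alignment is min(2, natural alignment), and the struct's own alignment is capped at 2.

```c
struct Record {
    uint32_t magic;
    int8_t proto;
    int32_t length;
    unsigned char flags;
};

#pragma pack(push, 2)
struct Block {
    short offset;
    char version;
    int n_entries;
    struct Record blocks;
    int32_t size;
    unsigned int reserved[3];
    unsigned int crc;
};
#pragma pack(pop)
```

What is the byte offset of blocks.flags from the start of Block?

Record: @0: magic [4B, align 4] → 4; @4: proto [1B, align 1] → 5; +3 pad (align 4); @8: length [4B, align 4] → 12; @12: flags [1B, align 1] → 13; +3 tail pad (align 4); size 16, align 4
@0: offset [2B, align 2] → 2
@2: version [1B, align 1] → 3
+1 pad (align 2)
@4: n_entries [4B, align 2] → 8
@8: blocks [16B, align 2] → 24
within Record: flags at 12
8 + 12 = 20

20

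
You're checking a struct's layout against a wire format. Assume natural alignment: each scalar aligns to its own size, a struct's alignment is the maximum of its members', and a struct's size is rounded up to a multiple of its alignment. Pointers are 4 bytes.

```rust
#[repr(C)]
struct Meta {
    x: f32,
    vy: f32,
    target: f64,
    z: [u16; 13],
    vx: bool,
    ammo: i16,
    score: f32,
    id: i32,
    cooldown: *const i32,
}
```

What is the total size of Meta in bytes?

64 bytes

@0: x [4B, align 4] → 4
@4: vy [4B, align 4] → 8
@8: target [8B, align 8] → 16
@16: z [26B, align 2] → 42
@42: vx [1B, align 1] → 43
+1 pad (align 2)
@44: ammo [2B, align 2] → 46
+2 pad (align 4)
@48: score [4B, align 4] → 52
@52: id [4B, align 4] → 56
@56: cooldown [4B, align 4] → 60
+4 tail pad (align 8)
size 64, align 8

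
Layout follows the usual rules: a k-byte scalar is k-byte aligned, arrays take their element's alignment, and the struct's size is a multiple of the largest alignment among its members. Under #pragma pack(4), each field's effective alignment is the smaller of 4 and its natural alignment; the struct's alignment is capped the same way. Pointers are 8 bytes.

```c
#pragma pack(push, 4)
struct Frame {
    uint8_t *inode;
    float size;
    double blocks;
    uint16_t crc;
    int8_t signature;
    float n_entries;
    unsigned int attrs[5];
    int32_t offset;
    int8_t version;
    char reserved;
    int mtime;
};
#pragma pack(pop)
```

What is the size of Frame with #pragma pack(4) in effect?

@0: inode [8B, align 4] → 8
@8: size [4B, align 4] → 12
@12: blocks [8B, align 4] → 20
@20: crc [2B, align 2] → 22
@22: signature [1B, align 1] → 23
+1 pad (align 4)
@24: n_entries [4B, align 4] → 28
@28: attrs [20B, align 4] → 48
@48: offset [4B, align 4] → 52
@52: version [1B, align 1] → 53
@53: reserved [1B, align 1] → 54
+2 pad (align 4)
@56: mtime [4B, align 4] → 60
size 60, align 4

60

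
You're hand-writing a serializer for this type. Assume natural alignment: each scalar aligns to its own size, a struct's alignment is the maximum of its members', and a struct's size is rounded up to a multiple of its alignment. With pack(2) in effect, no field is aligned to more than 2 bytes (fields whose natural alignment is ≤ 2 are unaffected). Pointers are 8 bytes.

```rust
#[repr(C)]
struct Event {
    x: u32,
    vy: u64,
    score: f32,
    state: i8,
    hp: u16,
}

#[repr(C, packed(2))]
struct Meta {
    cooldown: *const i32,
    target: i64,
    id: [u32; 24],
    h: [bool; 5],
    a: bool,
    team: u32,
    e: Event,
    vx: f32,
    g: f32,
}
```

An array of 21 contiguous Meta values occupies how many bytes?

Event: 0..4  x  (4B, 4-aligned); 4..8  -- padding (4B); 8..16  vy  (8B, 8-aligned); 16..20  score  (4B, 4-aligned); 20..21  state  (1B, 1-aligned); 21..22  -- padding (1B); 22..24  hp  (2B, 2-aligned); sizeof = 24, alignof = 8
0..8  cooldown  (8B, 2-aligned)
8..16  target  (8B, 2-aligned)
16..112  id  (96B, 2-aligned)
112..117  h  (5B, 1-aligned)
117..118  a  (1B, 1-aligned)
118..122  team  (4B, 2-aligned)
122..146  e  (24B, 2-aligned)
146..150  vx  (4B, 2-aligned)
150..154  g  (4B, 2-aligned)
sizeof = 154, alignof = 2
array of 21: 21 × 154 = 3234

3234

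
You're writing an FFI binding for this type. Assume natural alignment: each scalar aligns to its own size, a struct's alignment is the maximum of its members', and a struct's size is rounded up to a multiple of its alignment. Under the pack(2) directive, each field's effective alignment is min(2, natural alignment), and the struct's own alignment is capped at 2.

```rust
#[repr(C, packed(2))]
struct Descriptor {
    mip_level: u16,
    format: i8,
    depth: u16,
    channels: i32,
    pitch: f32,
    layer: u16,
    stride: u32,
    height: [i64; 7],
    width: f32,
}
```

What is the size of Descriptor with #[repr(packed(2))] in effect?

80

mip_level at 0 (size 2, align 2) → ends 2
format at 2 (size 1, align 1) → ends 3
pad 1 to align 2 for depth
depth at 4 (size 2, align 2) → ends 6
channels at 6 (size 4, align 2) → ends 10
pitch at 10 (size 4, align 2) → ends 14
layer at 14 (size 2, align 2) → ends 16
stride at 16 (size 4, align 2) → ends 20
height at 20 (size 56, align 2) → ends 76
width at 76 (size 4, align 2) → ends 80
total 80 bytes, alignment 2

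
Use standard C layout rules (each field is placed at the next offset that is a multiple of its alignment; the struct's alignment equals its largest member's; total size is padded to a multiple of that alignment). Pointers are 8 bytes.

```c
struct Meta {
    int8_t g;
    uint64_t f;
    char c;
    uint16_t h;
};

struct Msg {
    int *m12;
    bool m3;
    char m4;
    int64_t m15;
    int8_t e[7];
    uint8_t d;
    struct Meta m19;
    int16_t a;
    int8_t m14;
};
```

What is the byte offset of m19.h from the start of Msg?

Meta: @0: g [1B, align 1] → 1; +7 pad (align 8); @8: f [8B, align 8] → 16; @16: c [1B, align 1] → 17; +1 pad (align 2); @18: h [2B, align 2] → 20; +4 tail pad (align 8); size 24, align 8
@0: m12 [8B, align 8] → 8
@8: m3 [1B, align 1] → 9
@9: m4 [1B, align 1] → 10
+6 pad (align 8)
@16: m15 [8B, align 8] → 24
@24: e [7B, align 1] → 31
@31: d [1B, align 1] → 32
@32: m19 [24B, align 8] → 56
within Meta: h at 18
32 + 18 = 50

50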